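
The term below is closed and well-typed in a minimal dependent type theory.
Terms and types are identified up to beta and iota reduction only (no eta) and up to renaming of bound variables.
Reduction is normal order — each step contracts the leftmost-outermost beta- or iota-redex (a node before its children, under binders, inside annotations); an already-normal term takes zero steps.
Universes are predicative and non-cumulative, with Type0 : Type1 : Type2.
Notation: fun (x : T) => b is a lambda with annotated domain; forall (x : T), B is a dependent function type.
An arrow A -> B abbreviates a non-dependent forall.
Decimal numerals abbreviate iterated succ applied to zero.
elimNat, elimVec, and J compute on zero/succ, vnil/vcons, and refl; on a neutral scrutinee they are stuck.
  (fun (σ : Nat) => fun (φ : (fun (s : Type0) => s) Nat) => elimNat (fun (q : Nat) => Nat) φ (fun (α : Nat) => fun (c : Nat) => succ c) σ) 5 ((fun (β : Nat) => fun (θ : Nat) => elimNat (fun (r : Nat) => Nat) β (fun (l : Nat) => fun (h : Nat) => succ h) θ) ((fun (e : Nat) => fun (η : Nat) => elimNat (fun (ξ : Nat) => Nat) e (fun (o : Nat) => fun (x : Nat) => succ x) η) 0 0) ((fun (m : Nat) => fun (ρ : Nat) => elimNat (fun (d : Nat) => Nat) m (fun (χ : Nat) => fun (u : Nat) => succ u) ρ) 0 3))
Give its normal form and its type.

reduced normal form:
  8
inferred type:
  Nat
observation: reduction starts at a beta-redex, and 45 normal-order steps reach the normal form.


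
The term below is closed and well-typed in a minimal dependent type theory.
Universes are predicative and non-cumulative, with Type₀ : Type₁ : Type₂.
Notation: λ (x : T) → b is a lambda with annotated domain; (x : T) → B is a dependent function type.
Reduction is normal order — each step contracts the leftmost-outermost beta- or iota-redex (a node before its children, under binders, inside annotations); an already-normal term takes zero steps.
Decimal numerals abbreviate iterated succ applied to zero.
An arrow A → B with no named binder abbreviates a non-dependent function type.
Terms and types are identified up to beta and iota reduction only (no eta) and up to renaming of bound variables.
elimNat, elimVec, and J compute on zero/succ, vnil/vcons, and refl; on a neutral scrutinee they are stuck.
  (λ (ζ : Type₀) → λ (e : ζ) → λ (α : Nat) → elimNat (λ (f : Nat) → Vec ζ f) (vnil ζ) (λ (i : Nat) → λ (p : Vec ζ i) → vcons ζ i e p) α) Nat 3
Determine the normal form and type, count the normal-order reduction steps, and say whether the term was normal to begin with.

resulting normal form:
  λ (ζ : Nat) → elimNat (λ (e : Nat) → Vec Nat e) (vnil Nat) (λ (α : Nat) → λ (f : Vec Nat α) → vcons Nat α 3 f) ζ
inferred type:
  (ζ : Nat) → Vec Nat ζ
steps to reach normal form (normal order): 2
term was already normal: no
first redex: a beta-redex


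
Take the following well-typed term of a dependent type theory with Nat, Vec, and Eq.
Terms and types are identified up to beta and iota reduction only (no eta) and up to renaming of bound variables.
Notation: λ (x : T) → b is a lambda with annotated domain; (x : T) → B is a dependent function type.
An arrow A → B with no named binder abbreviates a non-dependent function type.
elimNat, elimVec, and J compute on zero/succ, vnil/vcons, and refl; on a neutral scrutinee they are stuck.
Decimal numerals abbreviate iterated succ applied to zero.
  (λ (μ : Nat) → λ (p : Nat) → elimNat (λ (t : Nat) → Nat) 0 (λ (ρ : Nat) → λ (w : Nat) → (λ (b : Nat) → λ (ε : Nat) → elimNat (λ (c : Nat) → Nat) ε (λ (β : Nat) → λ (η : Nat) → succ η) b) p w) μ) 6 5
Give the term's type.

type:
  Nat


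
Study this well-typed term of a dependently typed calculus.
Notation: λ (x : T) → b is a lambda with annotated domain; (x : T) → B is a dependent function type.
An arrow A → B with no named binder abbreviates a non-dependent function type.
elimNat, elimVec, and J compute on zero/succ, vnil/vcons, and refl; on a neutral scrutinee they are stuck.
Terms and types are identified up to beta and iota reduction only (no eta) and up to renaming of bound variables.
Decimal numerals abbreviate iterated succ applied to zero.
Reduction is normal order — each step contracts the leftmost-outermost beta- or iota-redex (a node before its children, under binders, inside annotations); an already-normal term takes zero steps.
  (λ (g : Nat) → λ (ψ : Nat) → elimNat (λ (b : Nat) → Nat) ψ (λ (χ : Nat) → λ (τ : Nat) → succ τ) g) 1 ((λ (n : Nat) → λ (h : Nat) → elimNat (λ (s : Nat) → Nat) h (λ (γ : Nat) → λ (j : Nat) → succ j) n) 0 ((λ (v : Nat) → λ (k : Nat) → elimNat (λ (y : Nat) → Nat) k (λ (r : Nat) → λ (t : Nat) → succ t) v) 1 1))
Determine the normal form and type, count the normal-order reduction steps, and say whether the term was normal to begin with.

resulting normal form:
  3
the term's type:
  Nat
normal-order step count: 15
term was already normal: no
first contracted redex: a beta-redex


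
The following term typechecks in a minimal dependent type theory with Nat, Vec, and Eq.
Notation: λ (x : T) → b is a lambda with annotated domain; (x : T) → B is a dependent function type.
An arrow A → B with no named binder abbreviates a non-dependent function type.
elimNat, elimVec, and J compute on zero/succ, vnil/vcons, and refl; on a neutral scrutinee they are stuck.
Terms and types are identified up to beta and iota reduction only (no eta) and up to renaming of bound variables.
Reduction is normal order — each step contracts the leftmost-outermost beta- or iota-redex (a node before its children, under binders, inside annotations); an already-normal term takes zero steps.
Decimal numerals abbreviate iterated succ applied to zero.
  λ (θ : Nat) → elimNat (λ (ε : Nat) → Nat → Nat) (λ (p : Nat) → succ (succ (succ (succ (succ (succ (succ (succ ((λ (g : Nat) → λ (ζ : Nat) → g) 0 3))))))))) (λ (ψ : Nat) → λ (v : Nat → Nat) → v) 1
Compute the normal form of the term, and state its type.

reduced normal form:
  λ (θ : Nat) → λ (ε : Nat) → 8
inferred type:
  Nat → Nat → Nat
observation: contracting an elimNat iota-redex first, the term normalizes in 6 steps.


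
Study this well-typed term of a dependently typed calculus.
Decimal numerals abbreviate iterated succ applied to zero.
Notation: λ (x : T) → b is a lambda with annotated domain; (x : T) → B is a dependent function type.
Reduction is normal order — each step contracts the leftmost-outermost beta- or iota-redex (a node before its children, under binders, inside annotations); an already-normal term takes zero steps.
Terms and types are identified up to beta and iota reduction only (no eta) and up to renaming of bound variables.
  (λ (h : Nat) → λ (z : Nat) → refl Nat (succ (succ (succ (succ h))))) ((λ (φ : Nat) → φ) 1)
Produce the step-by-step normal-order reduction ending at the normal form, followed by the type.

reduction (normal order):
  (λ (h : Nat) → λ (z : Nat) → refl Nat (succ (succ (succ (succ h))))) ((λ (φ : Nat) → φ) 1)
  ~> λ (h : Nat) → refl Nat (succ (succ (succ (succ ((λ (z : Nat) → z) 1)))))
  ~> λ (h : Nat) → refl Nat 5
inferred type:
  (h : Nat) → Eq Nat 5 5


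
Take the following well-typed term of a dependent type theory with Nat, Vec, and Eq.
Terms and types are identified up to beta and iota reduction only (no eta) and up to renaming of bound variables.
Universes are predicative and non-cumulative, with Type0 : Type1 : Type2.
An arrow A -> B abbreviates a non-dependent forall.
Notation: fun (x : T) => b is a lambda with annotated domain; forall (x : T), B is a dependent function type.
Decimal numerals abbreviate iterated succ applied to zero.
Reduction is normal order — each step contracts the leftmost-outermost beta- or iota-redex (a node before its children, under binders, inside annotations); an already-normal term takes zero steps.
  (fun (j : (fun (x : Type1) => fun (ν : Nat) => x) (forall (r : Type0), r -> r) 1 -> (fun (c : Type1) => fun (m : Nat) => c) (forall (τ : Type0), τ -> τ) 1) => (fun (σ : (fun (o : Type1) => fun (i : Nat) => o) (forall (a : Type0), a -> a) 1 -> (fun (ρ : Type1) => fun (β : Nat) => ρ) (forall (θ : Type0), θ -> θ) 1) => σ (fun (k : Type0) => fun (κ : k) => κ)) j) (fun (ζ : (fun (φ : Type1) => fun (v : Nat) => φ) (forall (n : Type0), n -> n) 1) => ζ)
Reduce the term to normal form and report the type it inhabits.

resulting normal form:
  fun (j : Type0) => fun (x : j) => x
type:
  forall (j : Type0), j -> j
observation: the term reaches its normal form after 3 normal-order steps.


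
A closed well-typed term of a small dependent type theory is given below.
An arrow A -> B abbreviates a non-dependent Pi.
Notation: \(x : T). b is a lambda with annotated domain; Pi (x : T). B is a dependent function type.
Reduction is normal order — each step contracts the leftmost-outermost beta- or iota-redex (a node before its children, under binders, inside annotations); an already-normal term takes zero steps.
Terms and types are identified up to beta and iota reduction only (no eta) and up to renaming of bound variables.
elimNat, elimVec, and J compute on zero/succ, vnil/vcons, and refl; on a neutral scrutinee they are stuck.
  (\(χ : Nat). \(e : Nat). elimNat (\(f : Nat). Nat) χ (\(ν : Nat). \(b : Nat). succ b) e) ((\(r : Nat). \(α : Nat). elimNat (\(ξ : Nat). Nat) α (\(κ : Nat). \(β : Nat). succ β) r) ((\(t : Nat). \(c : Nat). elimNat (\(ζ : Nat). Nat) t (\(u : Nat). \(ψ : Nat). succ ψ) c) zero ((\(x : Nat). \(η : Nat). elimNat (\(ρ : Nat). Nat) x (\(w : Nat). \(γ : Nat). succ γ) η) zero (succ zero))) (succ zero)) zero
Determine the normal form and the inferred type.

resulting normal form:
  succ (succ zero)
type:
  Nat


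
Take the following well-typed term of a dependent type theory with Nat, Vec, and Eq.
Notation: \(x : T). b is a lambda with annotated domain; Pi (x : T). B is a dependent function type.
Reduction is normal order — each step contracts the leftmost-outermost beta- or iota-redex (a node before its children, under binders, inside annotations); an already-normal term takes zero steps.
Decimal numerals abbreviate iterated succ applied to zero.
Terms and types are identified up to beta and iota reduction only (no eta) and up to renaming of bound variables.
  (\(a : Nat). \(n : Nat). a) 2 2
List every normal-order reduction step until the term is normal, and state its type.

normal-order reduction:
  (\(a : Nat). \(n : Nat). a) 2 2
  ~> (\(a : Nat). 2) 2
  ~> 2
type:
  Nat


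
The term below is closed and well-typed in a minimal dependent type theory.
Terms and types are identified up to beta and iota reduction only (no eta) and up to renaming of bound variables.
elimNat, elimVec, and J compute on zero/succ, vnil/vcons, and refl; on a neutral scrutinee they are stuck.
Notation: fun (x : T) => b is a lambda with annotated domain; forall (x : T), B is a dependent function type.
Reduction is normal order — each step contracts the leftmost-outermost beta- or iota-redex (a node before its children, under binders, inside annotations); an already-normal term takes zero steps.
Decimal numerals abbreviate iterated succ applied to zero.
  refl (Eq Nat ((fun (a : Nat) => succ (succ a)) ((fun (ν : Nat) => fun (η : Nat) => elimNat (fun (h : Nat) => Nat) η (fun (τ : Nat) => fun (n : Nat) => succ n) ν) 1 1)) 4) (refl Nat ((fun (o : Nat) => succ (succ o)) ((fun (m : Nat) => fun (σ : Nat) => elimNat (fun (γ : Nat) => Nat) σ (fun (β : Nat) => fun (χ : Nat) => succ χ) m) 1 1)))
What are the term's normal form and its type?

normal form:
  refl (Eq Nat 4 4) (refl Nat 4)
type:
  Eq (Eq Nat 4 4) (refl Nat 4) (refl Nat 4)


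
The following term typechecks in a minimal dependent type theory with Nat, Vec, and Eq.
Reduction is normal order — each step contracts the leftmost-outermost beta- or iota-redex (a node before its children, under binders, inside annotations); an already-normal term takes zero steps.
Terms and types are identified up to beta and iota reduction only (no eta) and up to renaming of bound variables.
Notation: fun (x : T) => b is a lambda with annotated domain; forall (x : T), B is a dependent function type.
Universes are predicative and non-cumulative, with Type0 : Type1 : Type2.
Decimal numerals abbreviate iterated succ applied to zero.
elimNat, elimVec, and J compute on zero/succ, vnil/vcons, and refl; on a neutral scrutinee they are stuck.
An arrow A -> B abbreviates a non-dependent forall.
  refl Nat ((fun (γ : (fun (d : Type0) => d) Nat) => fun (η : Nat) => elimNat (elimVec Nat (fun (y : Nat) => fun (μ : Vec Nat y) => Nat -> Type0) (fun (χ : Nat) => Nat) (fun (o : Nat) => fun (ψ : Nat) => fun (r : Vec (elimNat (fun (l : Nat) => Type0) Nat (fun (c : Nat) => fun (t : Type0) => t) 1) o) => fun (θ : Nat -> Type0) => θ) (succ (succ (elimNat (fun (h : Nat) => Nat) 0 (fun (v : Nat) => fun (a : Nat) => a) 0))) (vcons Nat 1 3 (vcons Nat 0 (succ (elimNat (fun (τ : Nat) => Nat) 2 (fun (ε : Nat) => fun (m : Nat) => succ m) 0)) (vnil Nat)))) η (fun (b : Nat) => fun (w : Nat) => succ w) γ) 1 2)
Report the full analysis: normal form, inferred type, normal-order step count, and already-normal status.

normal form:
  refl Nat 3
the term's type:
  Eq Nat 3 3
reduction steps (normal order): 6
term was already normal: no
first contracted redex: a beta-redex


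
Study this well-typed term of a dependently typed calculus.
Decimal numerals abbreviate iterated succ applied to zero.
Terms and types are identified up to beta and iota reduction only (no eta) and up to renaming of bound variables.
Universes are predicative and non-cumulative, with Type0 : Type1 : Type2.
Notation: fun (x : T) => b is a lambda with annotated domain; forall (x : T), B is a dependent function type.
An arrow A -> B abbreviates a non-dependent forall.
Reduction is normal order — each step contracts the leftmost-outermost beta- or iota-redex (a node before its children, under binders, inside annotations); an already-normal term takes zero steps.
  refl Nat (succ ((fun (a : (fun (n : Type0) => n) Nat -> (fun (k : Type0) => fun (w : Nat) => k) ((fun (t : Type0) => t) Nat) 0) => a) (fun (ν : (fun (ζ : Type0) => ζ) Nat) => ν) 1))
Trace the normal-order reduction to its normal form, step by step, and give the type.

reduction (normal order):
  refl Nat (succ ((fun (a : (fun (n : Type0) => n) Nat -> (fun (k : Type0) => fun (w : Nat) => k) ((fun (t : Type0) => t) Nat) 0) => a) (fun (ν : (fun (ζ : Type0) => ζ) Nat) => ν) 1))
  ~> refl Nat (succ ((fun (a : (fun (n : Type0) => n) Nat) => a) 1))
  ~> refl Nat 2
the term's type:
  Eq Nat 2 2


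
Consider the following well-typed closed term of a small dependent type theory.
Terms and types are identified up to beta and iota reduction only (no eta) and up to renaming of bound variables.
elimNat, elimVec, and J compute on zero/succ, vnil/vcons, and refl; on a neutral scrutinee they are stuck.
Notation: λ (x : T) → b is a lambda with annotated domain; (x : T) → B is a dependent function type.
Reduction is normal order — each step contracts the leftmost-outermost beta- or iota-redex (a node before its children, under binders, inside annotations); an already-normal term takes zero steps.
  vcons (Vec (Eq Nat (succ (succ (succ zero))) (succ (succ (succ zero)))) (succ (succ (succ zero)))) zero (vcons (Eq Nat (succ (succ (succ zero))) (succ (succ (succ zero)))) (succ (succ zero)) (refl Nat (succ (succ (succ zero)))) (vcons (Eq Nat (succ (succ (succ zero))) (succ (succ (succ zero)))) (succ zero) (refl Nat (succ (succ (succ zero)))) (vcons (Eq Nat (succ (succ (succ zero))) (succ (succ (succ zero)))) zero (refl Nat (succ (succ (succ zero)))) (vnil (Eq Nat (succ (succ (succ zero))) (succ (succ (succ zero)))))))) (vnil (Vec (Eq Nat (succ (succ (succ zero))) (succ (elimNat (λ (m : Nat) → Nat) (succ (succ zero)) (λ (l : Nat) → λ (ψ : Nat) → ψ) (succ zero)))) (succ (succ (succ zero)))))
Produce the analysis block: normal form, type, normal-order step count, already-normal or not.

normal form:
  vcons (Vec (Eq Nat (succ (succ (succ zero))) (succ (succ (succ zero)))) (succ (succ (succ zero)))) zero (vcons (Eq Nat (succ (succ (succ zero))) (succ (succ (succ zero)))) (succ (succ zero)) (refl Nat (succ (succ (succ zero)))) (vcons (Eq Nat (succ (succ (succ zero))) (succ (succ (succ zero)))) (succ zero) (refl Nat (succ (succ (succ zero)))) (vcons (Eq Nat (succ (succ (succ zero))) (succ (succ (succ zero)))) zero (refl Nat (succ (succ (succ zero)))) (vnil (Eq Nat (succ (succ (succ zero))) (succ (succ (succ zero)))))))) (vnil (Vec (Eq Nat (succ (succ (succ zero))) (succ (succ (succ zero)))) (succ (succ (succ zero)))))
inferred type:
  Vec (Vec (Eq Nat (succ (succ (succ zero))) (succ (succ (succ zero)))) (succ (succ (succ zero)))) (succ zero)
steps to reach normal form (normal order): 4
started in normal form: no
first redex: an elimNat iota-redex


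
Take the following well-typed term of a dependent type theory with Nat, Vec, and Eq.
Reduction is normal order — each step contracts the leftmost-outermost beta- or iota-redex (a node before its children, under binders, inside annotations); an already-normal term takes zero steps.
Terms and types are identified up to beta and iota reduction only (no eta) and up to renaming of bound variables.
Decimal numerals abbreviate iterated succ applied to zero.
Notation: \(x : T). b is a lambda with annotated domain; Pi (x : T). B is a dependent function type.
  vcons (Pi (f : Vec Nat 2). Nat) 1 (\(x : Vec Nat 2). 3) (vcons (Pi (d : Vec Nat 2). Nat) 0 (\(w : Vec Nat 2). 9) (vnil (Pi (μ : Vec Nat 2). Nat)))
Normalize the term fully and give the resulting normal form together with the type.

normal form:
  vcons (Pi (f : Vec Nat 2). Nat) 1 (\(x : Vec Nat 2). 3) (vcons (Pi (d : Vec Nat 2). Nat) 0 (\(w : Vec Nat 2). 9) (vnil (Pi (μ : Vec Nat 2). Nat)))
inferred type:
  Vec (Pi (f : Vec Nat 2). Nat) 2


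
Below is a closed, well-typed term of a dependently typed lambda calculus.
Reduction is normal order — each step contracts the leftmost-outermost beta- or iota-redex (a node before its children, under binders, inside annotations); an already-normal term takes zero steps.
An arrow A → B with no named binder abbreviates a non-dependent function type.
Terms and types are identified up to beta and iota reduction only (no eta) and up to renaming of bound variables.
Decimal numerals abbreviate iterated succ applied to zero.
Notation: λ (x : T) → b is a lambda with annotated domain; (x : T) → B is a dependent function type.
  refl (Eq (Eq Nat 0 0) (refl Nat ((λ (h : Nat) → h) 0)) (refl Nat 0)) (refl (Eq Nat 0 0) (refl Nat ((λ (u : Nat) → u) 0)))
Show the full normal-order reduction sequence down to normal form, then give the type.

normal-order reduction:
  refl (Eq (Eq Nat 0 0) (refl Nat ((λ (h : Nat) → h) 0)) (refl Nat 0)) (refl (Eq Nat 0 0) (refl Nat ((λ (u : Nat) → u) 0)))
  ~> refl (Eq (Eq Nat 0 0) (refl Nat 0) (refl Nat 0)) (refl (Eq Nat 0 0) (refl Nat ((λ (h : Nat) → h) 0)))
  ~> refl (Eq (Eq Nat 0 0) (refl Nat 0) (refl Nat 0)) (refl (Eq Nat 0 0) (refl Nat 0))
inferred type:
  Eq (Eq (Eq Nat 0 0) (refl Nat 0) (refl Nat 0)) (refl (Eq Nat 0 0) (refl Nat 0)) (refl (Eq Nat 0 0) (refl Nat 0))


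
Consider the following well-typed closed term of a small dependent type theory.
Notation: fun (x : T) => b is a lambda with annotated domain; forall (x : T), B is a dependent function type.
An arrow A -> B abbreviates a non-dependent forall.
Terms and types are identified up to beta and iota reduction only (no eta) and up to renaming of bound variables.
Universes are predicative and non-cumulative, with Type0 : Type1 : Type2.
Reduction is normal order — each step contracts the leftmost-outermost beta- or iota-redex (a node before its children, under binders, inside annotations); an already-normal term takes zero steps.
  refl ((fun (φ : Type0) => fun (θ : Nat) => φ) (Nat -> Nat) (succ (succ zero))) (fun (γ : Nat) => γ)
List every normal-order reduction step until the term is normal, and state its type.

reduction (normal order):
  refl ((fun (φ : Type0) => fun (θ : Nat) => φ) (Nat -> Nat) (succ (succ zero))) (fun (γ : Nat) => γ)
  ~> refl ((fun (φ : Nat) => Nat -> Nat) (succ (succ zero))) (fun (θ : Nat) => θ)
  ~> refl (Nat -> Nat) (fun (φ : Nat) => φ)
inferred type:
  Eq (Nat -> Nat) (fun (φ : Nat) => φ) (fun (θ : Nat) => θ)


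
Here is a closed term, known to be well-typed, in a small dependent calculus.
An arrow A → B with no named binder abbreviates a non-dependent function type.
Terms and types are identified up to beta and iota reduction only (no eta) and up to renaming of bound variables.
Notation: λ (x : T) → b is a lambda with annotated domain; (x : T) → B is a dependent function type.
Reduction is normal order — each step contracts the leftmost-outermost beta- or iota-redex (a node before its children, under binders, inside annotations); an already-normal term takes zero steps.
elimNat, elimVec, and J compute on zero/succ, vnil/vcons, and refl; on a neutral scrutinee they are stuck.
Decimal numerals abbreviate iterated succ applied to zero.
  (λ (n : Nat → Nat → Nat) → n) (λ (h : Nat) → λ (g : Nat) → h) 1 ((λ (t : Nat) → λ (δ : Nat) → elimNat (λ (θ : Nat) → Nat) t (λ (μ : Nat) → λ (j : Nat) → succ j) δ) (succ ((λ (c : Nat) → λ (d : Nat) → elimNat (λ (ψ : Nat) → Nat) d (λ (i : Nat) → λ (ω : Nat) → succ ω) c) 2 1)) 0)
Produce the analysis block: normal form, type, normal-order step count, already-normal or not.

resulting normal form:
  1
inferred type:
  Nat
steps to reach normal form (normal order): 3
started in normal form: no
first redex: a beta-redex


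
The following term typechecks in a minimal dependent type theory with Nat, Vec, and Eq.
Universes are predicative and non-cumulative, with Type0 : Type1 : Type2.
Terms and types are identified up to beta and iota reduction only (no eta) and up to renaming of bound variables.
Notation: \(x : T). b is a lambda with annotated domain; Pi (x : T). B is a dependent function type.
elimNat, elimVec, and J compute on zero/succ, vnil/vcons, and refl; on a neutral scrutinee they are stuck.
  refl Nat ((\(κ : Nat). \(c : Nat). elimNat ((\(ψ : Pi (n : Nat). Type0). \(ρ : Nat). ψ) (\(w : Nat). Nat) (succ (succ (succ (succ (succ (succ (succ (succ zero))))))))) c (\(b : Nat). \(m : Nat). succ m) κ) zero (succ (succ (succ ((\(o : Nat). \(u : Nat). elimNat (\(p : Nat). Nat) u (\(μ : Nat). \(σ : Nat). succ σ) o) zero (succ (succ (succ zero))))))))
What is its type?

type:
  Eq Nat (succ (succ (succ (succ (succ (succ zero)))))) (succ (succ (succ (succ (succ (succ zero))))))


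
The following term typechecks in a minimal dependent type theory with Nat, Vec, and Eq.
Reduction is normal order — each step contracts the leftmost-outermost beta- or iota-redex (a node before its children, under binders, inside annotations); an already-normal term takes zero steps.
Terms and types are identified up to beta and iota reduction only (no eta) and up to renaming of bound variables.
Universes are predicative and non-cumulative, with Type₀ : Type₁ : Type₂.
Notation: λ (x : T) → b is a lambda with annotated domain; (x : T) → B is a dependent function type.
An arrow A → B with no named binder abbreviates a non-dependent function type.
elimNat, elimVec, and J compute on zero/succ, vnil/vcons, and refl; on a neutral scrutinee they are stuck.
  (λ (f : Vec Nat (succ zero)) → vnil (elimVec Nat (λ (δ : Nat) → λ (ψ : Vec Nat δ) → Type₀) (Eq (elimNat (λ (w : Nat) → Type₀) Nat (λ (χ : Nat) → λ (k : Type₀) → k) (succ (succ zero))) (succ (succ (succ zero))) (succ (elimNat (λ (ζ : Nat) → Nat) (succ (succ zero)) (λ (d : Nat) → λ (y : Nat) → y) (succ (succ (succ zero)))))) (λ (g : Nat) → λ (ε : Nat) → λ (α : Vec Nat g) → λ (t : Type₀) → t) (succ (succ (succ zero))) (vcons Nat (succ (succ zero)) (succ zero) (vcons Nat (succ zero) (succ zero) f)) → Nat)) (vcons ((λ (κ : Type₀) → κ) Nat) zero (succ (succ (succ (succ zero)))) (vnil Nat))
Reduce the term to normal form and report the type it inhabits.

reduced normal form:
  vnil (Eq Nat (succ (succ (succ zero))) (succ (succ (succ zero))) → Nat)
inferred type:
  Vec (Eq Nat (succ (succ (succ zero))) (succ (succ (succ zero))) → Nat) zero
observation: 34 normal-order steps normalize the term, beginning with a beta-redex.


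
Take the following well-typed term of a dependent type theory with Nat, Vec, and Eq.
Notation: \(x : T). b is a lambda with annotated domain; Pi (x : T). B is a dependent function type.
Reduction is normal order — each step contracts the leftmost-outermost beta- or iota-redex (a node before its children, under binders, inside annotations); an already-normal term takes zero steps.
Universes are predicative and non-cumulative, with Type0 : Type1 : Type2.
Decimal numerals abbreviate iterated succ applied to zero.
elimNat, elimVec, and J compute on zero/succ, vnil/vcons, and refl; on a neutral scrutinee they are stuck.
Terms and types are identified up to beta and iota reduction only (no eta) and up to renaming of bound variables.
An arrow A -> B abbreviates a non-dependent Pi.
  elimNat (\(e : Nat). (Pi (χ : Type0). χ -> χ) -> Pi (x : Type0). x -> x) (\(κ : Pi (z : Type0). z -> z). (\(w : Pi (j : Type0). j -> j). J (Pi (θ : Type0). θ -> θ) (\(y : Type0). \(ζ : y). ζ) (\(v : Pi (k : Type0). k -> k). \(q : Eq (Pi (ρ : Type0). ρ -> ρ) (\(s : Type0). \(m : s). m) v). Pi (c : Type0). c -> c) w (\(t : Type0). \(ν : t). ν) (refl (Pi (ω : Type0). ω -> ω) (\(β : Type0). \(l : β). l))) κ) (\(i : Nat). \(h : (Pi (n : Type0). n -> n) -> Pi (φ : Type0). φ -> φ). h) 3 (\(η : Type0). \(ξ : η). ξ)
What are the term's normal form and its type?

reduced normal form:
  \(e : Type0). \(χ : e). χ
inferred type:
  Pi (e : Type0). e -> e


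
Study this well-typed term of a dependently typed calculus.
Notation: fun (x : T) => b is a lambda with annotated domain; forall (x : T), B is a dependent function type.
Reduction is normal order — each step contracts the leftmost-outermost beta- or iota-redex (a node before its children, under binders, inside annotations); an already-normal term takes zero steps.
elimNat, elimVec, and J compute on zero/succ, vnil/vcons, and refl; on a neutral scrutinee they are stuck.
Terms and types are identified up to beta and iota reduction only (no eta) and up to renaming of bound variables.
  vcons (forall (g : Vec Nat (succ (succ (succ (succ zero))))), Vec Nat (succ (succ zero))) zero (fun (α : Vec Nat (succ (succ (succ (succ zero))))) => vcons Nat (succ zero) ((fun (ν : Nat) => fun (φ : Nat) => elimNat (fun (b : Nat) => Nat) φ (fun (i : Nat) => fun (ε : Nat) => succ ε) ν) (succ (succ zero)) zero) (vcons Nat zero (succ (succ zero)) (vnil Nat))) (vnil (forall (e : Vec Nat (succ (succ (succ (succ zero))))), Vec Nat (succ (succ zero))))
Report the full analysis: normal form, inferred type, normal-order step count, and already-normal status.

normal form:
  vcons (forall (g : Vec Nat (succ (succ (succ (succ zero))))), Vec Nat (succ (succ zero))) zero (fun (α : Vec Nat (succ (succ (succ (succ zero))))) => vcons Nat (succ zero) (succ (succ zero)) (vcons Nat zero (succ (succ zero)) (vnil Nat))) (vnil (forall (ν : Vec Nat (succ (succ (succ (succ zero))))), Vec Nat (succ (succ zero))))
the term's type:
  Vec (forall (g : Vec Nat (succ (succ (succ (succ zero))))), Vec Nat (succ (succ zero))) (succ zero)
steps to reach normal form (normal order): 9
already normal: no
first redex: a beta-redex


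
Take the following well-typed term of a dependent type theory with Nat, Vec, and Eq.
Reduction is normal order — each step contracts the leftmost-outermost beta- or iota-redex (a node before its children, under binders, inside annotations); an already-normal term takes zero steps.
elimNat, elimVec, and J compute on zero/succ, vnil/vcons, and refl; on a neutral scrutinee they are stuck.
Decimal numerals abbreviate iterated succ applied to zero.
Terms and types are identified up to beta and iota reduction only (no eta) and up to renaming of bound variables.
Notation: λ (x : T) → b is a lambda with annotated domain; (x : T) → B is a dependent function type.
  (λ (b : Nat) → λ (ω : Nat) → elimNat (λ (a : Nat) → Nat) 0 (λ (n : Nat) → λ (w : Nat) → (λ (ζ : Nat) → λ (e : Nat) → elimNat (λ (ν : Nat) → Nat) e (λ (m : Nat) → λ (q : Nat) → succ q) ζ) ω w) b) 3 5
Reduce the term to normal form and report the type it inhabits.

resulting normal form:
  15
inferred type:
  Nat


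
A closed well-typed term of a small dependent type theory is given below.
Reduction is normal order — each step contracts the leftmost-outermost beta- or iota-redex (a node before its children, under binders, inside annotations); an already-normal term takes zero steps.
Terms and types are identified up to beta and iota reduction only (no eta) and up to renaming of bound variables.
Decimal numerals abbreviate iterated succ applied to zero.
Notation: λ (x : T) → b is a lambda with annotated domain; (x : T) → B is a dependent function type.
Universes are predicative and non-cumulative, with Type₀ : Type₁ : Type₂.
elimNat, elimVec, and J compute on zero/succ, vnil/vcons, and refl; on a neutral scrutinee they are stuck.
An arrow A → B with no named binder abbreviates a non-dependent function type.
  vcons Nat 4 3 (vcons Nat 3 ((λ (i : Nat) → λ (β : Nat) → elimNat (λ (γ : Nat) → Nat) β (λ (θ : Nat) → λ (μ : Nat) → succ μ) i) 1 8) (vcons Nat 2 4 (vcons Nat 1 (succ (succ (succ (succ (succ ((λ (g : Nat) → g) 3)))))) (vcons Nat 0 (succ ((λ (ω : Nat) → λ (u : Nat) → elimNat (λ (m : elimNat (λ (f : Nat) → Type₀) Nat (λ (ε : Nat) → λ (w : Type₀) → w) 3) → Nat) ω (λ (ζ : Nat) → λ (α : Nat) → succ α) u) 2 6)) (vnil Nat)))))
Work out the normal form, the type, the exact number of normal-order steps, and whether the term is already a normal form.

normal form:
  vcons Nat 4 3 (vcons Nat 3 9 (vcons Nat 2 4 (vcons Nat 1 8 (vcons Nat 0 9 (vnil Nat)))))
type:
  Vec Nat 5
normal-order step count: 28
started in normal form: no
first redex: a beta-redex


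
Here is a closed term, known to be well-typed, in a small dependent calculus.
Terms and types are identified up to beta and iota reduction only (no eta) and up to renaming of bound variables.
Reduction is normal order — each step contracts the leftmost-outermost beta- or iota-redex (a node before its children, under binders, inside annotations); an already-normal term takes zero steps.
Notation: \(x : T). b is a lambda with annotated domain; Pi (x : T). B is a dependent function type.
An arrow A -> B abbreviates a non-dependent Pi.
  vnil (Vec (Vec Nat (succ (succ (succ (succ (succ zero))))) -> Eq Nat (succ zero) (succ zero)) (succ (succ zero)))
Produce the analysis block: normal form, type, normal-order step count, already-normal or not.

normal form:
  vnil (Vec (Vec Nat (succ (succ (succ (succ (succ zero))))) -> Eq Nat (succ zero) (succ zero)) (succ (succ zero)))
the term's type:
  Vec (Vec (Vec Nat (succ (succ (succ (succ (succ zero))))) -> Eq Nat (succ zero) (succ zero)) (succ (succ zero))) zero
normal-order step count: 0
already normal: yes


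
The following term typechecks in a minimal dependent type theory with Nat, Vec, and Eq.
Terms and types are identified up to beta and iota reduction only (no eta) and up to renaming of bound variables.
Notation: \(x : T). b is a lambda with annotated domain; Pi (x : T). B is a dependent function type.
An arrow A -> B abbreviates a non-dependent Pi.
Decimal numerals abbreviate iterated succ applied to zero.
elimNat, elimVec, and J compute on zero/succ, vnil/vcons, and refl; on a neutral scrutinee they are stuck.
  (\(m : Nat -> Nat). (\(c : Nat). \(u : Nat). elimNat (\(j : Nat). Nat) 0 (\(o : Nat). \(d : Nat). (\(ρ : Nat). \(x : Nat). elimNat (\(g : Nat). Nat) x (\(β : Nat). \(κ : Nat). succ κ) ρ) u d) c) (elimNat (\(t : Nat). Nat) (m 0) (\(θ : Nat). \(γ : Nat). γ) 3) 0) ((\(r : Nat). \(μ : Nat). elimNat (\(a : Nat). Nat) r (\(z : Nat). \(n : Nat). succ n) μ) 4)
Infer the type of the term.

the term's type:
  Nat


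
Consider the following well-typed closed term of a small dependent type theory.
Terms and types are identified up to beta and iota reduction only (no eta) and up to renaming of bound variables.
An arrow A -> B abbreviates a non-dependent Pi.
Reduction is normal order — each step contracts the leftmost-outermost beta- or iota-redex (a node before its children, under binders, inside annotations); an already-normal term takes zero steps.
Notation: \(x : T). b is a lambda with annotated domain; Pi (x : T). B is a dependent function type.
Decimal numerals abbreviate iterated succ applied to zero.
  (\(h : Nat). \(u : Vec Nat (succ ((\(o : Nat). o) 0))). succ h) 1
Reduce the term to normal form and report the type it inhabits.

normal form:
  \(h : Vec Nat 1). 2
inferred type:
  Vec Nat 1 -> Nat
observation: the leftmost-outermost redex is a beta-redex, and normalization takes 2 steps.


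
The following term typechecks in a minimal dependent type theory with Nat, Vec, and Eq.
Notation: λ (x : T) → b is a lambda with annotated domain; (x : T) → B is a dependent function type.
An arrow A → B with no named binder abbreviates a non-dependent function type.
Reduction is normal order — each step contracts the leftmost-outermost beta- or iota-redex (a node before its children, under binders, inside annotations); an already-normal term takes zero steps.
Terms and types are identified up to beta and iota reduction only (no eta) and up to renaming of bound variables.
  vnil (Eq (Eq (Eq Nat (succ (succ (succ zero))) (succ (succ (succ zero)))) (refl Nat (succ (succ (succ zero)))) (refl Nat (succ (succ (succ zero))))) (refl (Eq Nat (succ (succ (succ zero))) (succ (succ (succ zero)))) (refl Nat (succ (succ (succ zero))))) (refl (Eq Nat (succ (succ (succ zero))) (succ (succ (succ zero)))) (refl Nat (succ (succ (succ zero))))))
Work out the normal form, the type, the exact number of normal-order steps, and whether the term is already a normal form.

normal form:
  vnil (Eq (Eq (Eq Nat (succ (succ (succ zero))) (succ (succ (succ zero)))) (refl Nat (succ (succ (succ zero)))) (refl Nat (succ (succ (succ zero))))) (refl (Eq Nat (succ (succ (succ zero))) (succ (succ (succ zero)))) (refl Nat (succ (succ (succ zero))))) (refl (Eq Nat (succ (succ (succ zero))) (succ (succ (succ zero)))) (refl Nat (succ (succ (succ zero))))))
the term's type:
  Vec (Eq (Eq (Eq Nat (succ (succ (succ zero))) (succ (succ (succ zero)))) (refl Nat (succ (succ (succ zero)))) (refl Nat (succ (succ (succ zero))))) (refl (Eq Nat (succ (succ (succ zero))) (succ (succ (succ zero)))) (refl Nat (succ (succ (succ zero))))) (refl (Eq Nat (succ (succ (succ zero))) (succ (succ (succ zero)))) (refl Nat (succ (succ (succ zero)))))) zero
reduction steps (normal order): 0
term was already normal: yes


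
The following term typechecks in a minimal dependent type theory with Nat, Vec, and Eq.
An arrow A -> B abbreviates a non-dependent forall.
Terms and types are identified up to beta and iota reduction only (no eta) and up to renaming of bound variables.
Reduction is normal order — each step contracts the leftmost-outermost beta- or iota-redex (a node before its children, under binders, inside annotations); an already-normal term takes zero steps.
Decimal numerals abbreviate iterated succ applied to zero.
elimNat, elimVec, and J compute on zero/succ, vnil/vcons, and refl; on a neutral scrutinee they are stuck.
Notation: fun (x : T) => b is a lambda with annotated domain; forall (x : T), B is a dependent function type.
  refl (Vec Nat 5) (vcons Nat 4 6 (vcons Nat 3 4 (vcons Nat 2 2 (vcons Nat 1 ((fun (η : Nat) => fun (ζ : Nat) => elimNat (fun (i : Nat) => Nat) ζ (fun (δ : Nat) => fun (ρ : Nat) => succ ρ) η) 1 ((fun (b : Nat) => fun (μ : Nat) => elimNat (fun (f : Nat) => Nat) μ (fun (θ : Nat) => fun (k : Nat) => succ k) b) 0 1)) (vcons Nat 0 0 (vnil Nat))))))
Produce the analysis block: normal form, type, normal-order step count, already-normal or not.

resulting normal form:
  refl (Vec Nat 5) (vcons Nat 4 6 (vcons Nat 3 4 (vcons Nat 2 2 (vcons Nat 1 2 (vcons Nat 0 0 (vnil Nat))))))
type:
  Eq (Vec Nat 5) (vcons Nat 4 6 (vcons Nat 3 4 (vcons Nat 2 2 (vcons Nat 1 2 (vcons Nat 0 0 (vnil Nat)))))) (vcons Nat 4 6 (vcons Nat 3 4 (vcons Nat 2 2 (vcons Nat 1 2 (vcons Nat 0 0 (vnil Nat))))))
reduction steps (normal order): 9
term was already normal: no
first contracted redex: a beta-redex


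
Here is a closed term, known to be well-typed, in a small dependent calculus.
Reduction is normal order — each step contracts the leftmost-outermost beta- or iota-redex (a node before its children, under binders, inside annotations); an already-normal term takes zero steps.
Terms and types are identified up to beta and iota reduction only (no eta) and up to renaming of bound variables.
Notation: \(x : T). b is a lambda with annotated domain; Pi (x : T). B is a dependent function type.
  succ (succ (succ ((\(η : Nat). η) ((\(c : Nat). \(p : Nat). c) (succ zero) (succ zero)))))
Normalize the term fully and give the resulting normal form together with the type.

normal form:
  succ (succ (succ (succ zero)))
type:
  Nat
observation: contracting a beta-redex first, the term normalizes in 3 steps.


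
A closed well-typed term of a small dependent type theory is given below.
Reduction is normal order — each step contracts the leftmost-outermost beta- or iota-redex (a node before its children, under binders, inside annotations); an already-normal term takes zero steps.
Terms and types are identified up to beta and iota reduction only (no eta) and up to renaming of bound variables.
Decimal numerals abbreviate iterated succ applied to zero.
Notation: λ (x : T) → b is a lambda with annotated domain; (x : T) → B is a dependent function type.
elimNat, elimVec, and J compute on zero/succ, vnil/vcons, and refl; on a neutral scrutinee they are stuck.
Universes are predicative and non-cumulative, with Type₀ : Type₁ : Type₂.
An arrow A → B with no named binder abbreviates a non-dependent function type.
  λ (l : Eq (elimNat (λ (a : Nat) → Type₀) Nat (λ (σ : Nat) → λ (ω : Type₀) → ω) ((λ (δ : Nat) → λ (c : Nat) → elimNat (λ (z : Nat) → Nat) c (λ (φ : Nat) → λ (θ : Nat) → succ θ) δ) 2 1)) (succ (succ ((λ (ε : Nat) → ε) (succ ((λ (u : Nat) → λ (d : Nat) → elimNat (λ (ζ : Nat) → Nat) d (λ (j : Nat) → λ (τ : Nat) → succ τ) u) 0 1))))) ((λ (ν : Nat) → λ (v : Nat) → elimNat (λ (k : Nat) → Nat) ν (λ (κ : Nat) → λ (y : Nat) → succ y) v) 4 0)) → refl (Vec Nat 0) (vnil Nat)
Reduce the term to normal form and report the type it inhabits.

reduced normal form:
  λ (l : Eq Nat 4 4) → refl (Vec Nat 0) (vnil Nat)
inferred type:
  Eq Nat 4 4 → Eq (Vec Nat 0) (vnil Nat) (vnil Nat)
observation: reduction starts at a beta-redex, and 26 normal-order steps reach the normal form.


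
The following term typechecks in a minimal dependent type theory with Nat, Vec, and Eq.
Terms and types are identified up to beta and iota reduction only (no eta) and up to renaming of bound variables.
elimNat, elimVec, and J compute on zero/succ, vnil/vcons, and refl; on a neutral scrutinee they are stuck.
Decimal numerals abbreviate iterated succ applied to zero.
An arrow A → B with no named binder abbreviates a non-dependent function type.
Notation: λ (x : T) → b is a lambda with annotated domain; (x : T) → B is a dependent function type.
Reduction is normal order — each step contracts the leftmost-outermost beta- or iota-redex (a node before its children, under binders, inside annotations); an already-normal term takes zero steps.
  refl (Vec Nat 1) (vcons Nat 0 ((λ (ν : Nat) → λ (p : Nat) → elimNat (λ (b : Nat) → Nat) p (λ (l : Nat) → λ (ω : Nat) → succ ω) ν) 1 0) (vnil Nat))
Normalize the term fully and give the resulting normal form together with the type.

reduced normal form:
  refl (Vec Nat 1) (vcons Nat 0 1 (vnil Nat))
the term's type:
  Eq (Vec Nat 1) (vcons Nat 0 1 (vnil Nat)) (vcons Nat 0 1 (vnil Nat))
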